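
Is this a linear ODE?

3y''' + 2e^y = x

No. Nonlinear (e^y is nonlinear in y)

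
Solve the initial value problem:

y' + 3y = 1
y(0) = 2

General solution: y = 1/3 + Ce^(-3x)
Applying y(0) = 2: C = 2 - 1/3 = 5/3
Particular solution: y = 1/3 + (5/3)e^(-3x)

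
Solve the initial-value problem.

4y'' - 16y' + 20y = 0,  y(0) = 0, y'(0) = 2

General solution: y = e^(2x)(C₁cos(x) + C₂sin(x))
Complex roots r = 2 ± i
Applying ICs: C₁ = 0, C₂ = 2
Particular solution: y = e^(2x)(2sin(x))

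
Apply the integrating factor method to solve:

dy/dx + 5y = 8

Using integrating factor method:

General solution: y = 8/5 + Ce^(-5x)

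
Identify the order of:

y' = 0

The order is 1 (highest derivative is of order 1).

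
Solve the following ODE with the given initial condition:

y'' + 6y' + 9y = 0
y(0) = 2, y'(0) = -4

General solution: y = (C₁ + C₂x)e^(-3x)
Repeated root r = -3
Applying ICs: C₁ = 2, C₂ = 2
Particular solution: y = (2 + 2x)e^(-3x)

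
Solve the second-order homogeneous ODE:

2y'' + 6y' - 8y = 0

Characteristic equation: 2r² + 6r - 8 = 0
Divide by 2: r² + 3r - 4 = 0
Roots: r = 1, -4 (distinct real)
General solution: y = C₁e^x + C₂e^(-4x)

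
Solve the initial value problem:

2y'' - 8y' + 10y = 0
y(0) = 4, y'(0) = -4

General solution: y = e^(2x)(C₁cos(x) + C₂sin(x))
Complex roots r = 2 ± i
Applying ICs: C₁ = 4, C₂ = -12
Particular solution: y = e^(2x)(4cos(x) - 12sin(x))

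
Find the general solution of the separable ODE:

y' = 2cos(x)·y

Separating variables and integrating:
ln|y| = 2sin(x) + C

General solution: y = Ce^(2sin(x))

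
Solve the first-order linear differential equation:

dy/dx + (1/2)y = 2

Using integrating factor method:

General solution: y = 4 + Ce^(-x/2)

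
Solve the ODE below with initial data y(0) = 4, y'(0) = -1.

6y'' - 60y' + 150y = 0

General solution: y = (C₁ + C₂x)e^(5x)
Repeated root r = 5
Applying ICs: C₁ = 4, C₂ = -21
Particular solution: y = (4 - 21x)e^(5x)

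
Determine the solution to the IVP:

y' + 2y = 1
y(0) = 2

General solution: y = 1/2 + Ce^(-2x)
Applying y(0) = 2: C = 2 - 1/2 = 3/2
Particular solution: y = 1/2 + (3/2)e^(-2x)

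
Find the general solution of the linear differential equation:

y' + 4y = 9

Using integrating factor method:

General solution: y = 9/4 + Ce^(-4x)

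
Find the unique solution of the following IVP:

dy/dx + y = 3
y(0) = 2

General solution: y = 3 + Ce^(-x)
Applying y(0) = 2: C = 2 - 3 = -1
Particular solution: y = 3 - e^(-x)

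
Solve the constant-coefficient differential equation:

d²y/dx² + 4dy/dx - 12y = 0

Characteristic equation: r² + 4r - 12 = 0
Roots: r = 2, -6 (distinct real)
General solution: y = C₁e^(2x) + C₂e^(-6x)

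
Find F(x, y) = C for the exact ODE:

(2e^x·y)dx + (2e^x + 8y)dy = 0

Verify exactness: ∂M/∂y = ∂N/∂x ✓
Find F(x,y) such that ∂F/∂x = M, ∂F/∂y = N
Solution: 2e^x·y + 4y² = C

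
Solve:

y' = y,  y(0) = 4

General solution: y = Ce^x
Applying IC y(0) = 4:
Particular solution: y = 4e^x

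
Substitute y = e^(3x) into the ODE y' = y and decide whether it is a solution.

Verification:
y = e^(3x)
y' = 3e^(3x)
But y = e^(3x)
y' ≠ y — the derivative does not match

No, it is not a solution.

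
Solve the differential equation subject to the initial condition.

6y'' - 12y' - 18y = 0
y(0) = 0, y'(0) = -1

General solution: y = C₁e^(3x) + C₂e^(-x)
Applying ICs: C₁ = -1/4, C₂ = 1/4
Particular solution: y = -(1/4)e^(3x) + (1/4)e^(-x)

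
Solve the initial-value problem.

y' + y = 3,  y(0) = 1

General solution: y = 3 + Ce^(-x)
Applying y(0) = 1: C = 1 - 3 = -2
Particular solution: y = 3 - 2e^(-x)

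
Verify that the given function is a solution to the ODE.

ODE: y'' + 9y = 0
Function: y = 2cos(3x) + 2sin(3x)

Verification:
y'' = -18cos(3x) - 18sin(3x)
y'' + 9y = 0 ✓

Yes, it is a solution.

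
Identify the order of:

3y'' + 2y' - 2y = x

The order is 2 (highest derivative is of order 2).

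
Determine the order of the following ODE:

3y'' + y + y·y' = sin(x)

The order is 2 (highest derivative is of order 2).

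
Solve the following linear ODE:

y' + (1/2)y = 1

Using integrating factor method:

General solution: y = 2 + Ce^(-x/2)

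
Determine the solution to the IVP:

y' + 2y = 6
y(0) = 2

General solution: y = 3 + Ce^(-2x)
Applying y(0) = 2: C = 2 - 3 = -1
Particular solution: y = 3 - e^(-2x)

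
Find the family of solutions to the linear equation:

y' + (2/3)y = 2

Using integrating factor method:

General solution: y = 3 + Ce^(-2x/3)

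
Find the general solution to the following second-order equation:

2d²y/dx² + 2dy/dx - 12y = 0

Characteristic equation: 2r² + 2r - 12 = 0
Divide by 2: r² + r - 6 = 0
Roots: r = 2, -3 (distinct real)
General solution: y = C₁e^(2x) + C₂e^(-3x)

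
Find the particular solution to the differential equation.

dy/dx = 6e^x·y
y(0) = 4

General solution: y = Ce^(6e^x)
Applying IC y(0) = 4:
Particular solution: y = 4e^(6(e^x - 1))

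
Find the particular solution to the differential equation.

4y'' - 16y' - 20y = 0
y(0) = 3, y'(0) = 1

General solution: y = C₁e^(5x) + C₂e^(-x)
Applying ICs: C₁ = 2/3, C₂ = 7/3
Particular solution: y = (2/3)e^(5x) + (7/3)e^(-x)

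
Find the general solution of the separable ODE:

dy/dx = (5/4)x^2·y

Separating variables and integrating:
ln|y| = 5x^3/12 + C

General solution: y = Ce^(5x^3/12)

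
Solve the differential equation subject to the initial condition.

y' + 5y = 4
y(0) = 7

General solution: y = 4/5 + Ce^(-5x)
Applying y(0) = 7: C = 7 - 4/5 = 31/5
Particular solution: y = 4/5 + (31/5)e^(-5x)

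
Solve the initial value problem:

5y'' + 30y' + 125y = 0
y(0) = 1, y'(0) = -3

General solution: y = e^(-3x)(C₁cos(4x) + C₂sin(4x))
Complex roots r = -3 ± 4i
Applying ICs: C₁ = 1, C₂ = 0
Particular solution: y = e^(-3x)(cos(4x))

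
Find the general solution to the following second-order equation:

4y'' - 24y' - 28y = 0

Characteristic equation: 4r² - 24r - 28 = 0
Divide by 4: r² - 6r - 7 = 0
Roots: r = 7, -1 (distinct real)
General solution: y = C₁e^(7x) + C₂e^(-x)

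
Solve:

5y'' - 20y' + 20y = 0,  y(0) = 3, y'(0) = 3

General solution: y = (C₁ + C₂x)e^(2x)
Repeated root r = 2
Applying ICs: C₁ = 3, C₂ = -3
Particular solution: y = (3 - 3x)e^(2x)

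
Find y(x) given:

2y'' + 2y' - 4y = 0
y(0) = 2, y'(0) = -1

General solution: y = C₁e^x + C₂e^(-2x)
Applying ICs: C₁ = 1, C₂ = 1
Particular solution: y = e^x + e^(-2x)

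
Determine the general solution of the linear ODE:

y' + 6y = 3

Using integrating factor method:

General solution: y = 1/2 + Ce^(-6x)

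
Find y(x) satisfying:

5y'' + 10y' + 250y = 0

Characteristic equation: 5r² + 10r + 250 = 0
Divide by 5: r² + 2r + 50 = 0
Roots: r = -1 ± 7i (complex conjugates)
General solution: y = e^(-x)(C₁cos(7x) + C₂sin(7x))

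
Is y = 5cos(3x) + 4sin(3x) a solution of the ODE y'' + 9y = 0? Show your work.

Verification:
y'' = -45cos(3x) - 36sin(3x)
y'' + 9y = 0 ✓

Yes, it is a solution.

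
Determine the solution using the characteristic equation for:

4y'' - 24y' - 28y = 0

Characteristic equation: 4r² - 24r - 28 = 0
Divide by 4: r² - 6r - 7 = 0
Roots: r = 7, -1 (distinct real)
General solution: y = C₁e^(7x) + C₂e^(-x)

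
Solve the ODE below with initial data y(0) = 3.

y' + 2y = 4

General solution: y = 2 + Ce^(-2x)
Applying y(0) = 3: C = 3 - 2 = 1
Particular solution: y = 2 + e^(-2x)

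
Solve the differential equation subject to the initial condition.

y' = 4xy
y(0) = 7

General solution: y = Ce^(2x²)
Applying IC y(0) = 7:
Particular solution: y = 7e^(2x²)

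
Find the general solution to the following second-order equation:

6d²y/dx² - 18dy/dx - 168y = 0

Characteristic equation: 6r² - 18r - 168 = 0
Divide by 6: r² - 3r - 28 = 0
Roots: r = 7, -4 (distinct real)
General solution: y = C₁e^(7x) + C₂e^(-4x)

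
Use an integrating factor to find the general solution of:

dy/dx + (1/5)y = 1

Using integrating factor method:

General solution: y = 5 + Ce^(-x/5)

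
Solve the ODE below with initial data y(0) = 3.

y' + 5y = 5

General solution: y = 1 + Ce^(-5x)
Applying y(0) = 3: C = 3 - 1 = 2
Particular solution: y = 1 + 2e^(-5x)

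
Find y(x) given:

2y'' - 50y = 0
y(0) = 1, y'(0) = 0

General solution: y = C₁e^(5x) + C₂e^(-5x)
Applying ICs: C₁ = 1/2, C₂ = 1/2
Particular solution: y = (1/2)e^(5x) + (1/2)e^(-5x)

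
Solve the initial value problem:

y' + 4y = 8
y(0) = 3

General solution: y = 2 + Ce^(-4x)
Applying y(0) = 3: C = 3 - 2 = 1
Particular solution: y = 2 + e^(-4x)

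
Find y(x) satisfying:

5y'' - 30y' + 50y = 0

Characteristic equation: 5r² - 30r + 50 = 0
Divide by 5: r² - 6r + 10 = 0
Roots: r = 3 ± i (complex conjugates)
General solution: y = e^(3x)(C₁cos(x) + C₂sin(x))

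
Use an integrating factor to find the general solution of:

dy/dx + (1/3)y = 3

Using integrating factor method:

General solution: y = 9 + Ce^(-x/3)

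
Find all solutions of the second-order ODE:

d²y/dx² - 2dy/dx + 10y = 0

Characteristic equation: r² - 2r + 10 = 0
Roots: r = 1 ± 3i (complex conjugates)
General solution: y = e^x(C₁cos(3x) + C₂sin(3x))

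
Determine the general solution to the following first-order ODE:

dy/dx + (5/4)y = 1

Using integrating factor method:

General solution: y = 4/5 + Ce^(-5x/4)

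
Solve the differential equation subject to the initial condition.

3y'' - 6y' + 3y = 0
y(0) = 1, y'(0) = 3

General solution: y = (C₁ + C₂x)e^x
Repeated root r = 1
Applying ICs: C₁ = 1, C₂ = 2
Particular solution: y = (1 + 2x)e^x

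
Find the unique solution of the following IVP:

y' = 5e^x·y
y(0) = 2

General solution: y = Ce^(5e^x)
Applying IC y(0) = 2:
Particular solution: y = 2e^(5(e^x - 1))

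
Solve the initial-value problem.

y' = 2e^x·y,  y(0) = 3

General solution: y = Ce^(2e^x)
Applying IC y(0) = 3:
Particular solution: y = 3e^(2(e^x - 1))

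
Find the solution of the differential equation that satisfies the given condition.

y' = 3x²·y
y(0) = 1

General solution: y = Ce^(x³)
Applying IC y(0) = 1:
Particular solution: y = e^(x³)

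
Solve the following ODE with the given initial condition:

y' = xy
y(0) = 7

General solution: y = Ce^(x²/2)
Applying IC y(0) = 7:
Particular solution: y = 7e^(x²/2)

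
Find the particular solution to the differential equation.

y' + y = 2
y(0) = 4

General solution: y = 2 + Ce^(-x)
Applying y(0) = 4: C = 4 - 2 = 2
Particular solution: y = 2 + 2e^(-x)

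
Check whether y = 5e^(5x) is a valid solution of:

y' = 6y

Verification:
y = 5e^(5x)
y' = 25e^(5x)
But 6y = 30e^(5x)
y' ≠ 6y — the derivative does not match

No, it is not a solution.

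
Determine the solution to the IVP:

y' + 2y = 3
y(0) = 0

General solution: y = 3/2 + Ce^(-2x)
Applying y(0) = 0: C = 0 - 3/2 = -3/2
Particular solution: y = 3/2 - (3/2)e^(-2x)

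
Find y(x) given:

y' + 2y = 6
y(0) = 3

General solution: y = 3 + Ce^(-2x)
Applying y(0) = 3: C = 3 - 3 = 0
Particular solution: y = 3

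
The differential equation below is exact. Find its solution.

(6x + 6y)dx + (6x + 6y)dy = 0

Verify exactness: ∂M/∂y = ∂N/∂x ✓
Find F(x,y) such that ∂F/∂x = M, ∂F/∂y = N
Solution: 3x² + 6xy + 3y² = C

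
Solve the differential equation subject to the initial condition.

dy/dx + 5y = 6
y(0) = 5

General solution: y = 6/5 + Ce^(-5x)
Applying y(0) = 5: C = 5 - 6/5 = 19/5
Particular solution: y = 6/5 + (19/5)e^(-5x)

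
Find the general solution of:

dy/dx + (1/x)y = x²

Using integrating factor method:

General solution: y = (1/4)x^3 + C/x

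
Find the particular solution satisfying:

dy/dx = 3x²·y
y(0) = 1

General solution: y = Ce^(x³)
Applying IC y(0) = 1:
Particular solution: y = e^(x³)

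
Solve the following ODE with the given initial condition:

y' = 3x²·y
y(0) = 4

General solution: y = Ce^(x³)
Applying IC y(0) = 4:
Particular solution: y = 4e^(x³)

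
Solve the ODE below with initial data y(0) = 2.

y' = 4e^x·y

General solution: y = Ce^(4e^x)
Applying IC y(0) = 2:
Particular solution: y = 2e^(4(e^x - 1))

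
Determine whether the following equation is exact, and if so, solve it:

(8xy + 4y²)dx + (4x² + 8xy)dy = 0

Verify exactness: ∂M/∂y = ∂N/∂x ✓
Find F(x,y) such that ∂F/∂x = M, ∂F/∂y = N
Solution: 4x²y + 4xy² = C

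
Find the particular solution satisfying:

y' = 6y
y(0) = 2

General solution: y = Ce^(6x)
Applying IC y(0) = 2:
Particular solution: y = 2e^(6x)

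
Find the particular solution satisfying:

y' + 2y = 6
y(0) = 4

General solution: y = 3 + Ce^(-2x)
Applying y(0) = 4: C = 4 - 3 = 1
Particular solution: y = 3 + e^(-2x)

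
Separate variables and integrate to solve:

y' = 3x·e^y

Separating variables and integrating:
-e^(-y) = 3x²/2 + C

General solution: y = -ln(C - 3x²/2)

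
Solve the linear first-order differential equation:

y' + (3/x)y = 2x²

Using integrating factor method:

General solution: y = (1/3)x^3 + Cx^(-3)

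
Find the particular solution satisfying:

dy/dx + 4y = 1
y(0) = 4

General solution: y = 1/4 + Ce^(-4x)
Applying y(0) = 4: C = 4 - 1/4 = 15/4
Particular solution: y = 1/4 + (15/4)e^(-4x)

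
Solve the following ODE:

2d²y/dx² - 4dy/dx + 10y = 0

Characteristic equation: 2r² - 4r + 10 = 0
Divide by 2: r² - 2r + 5 = 0
Roots: r = 1 ± 2i (complex conjugates)
General solution: y = e^x(C₁cos(2x) + C₂sin(2x))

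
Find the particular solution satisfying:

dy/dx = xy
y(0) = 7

General solution: y = Ce^(x²/2)
Applying IC y(0) = 7:
Particular solution: y = 7e^(x²/2)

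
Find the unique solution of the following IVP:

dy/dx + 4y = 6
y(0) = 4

General solution: y = 3/2 + Ce^(-4x)
Applying y(0) = 4: C = 4 - 3/2 = 5/2
Particular solution: y = 3/2 + (5/2)e^(-4x)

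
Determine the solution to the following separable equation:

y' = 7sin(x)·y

Separating variables and integrating:
ln|y| = -7cos(x) + C

General solution: y = Ce^(-7cos(x))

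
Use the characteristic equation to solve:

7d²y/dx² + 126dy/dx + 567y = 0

Characteristic equation: 7r² + 126r + 567 = 0
Divide by 7: r² + 18r + 81 = 0
Factored: (r + 9)² = 0
Repeated root: r = -9
General solution: y = (C₁ + C₂x)e^(-9x)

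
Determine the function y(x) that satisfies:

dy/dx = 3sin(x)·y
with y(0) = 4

General solution: y = Ce^(-3cos(x))
Applying IC y(0) = 4:
Particular solution: y = 4e^(3(1-cos(x)))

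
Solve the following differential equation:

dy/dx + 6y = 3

Using integrating factor method:

General solution: y = 1/2 + Ce^(-6x)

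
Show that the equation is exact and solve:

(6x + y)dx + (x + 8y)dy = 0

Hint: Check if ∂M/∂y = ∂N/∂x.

Verify exactness: ∂M/∂y = ∂N/∂x ✓
Find F(x,y) such that ∂F/∂x = M, ∂F/∂y = N
Solution: 3x² + xy + 4y² = C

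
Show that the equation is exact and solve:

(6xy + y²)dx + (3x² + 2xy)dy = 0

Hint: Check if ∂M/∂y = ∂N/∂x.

Verify exactness: ∂M/∂y = ∂N/∂x ✓
Find F(x,y) such that ∂F/∂x = M, ∂F/∂y = N
Solution: 3x²y + xy² = C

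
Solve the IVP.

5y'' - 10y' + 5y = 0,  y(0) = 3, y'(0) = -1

General solution: y = (C₁ + C₂x)e^x
Repeated root r = 1
Applying ICs: C₁ = 3, C₂ = -4
Particular solution: y = (3 - 4x)e^x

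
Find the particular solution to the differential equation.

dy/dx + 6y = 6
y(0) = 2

General solution: y = 1 + Ce^(-6x)
Applying y(0) = 2: C = 2 - 1 = 1
Particular solution: y = 1 + e^(-6x)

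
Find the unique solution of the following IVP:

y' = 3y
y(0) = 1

General solution: y = Ce^(3x)
Applying IC y(0) = 1:
Particular solution: y = e^(3x)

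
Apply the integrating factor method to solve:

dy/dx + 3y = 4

Using integrating factor method:

General solution: y = 4/3 + Ce^(-3x)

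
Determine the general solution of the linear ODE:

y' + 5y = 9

Using integrating factor method:

General solution: y = 9/5 + Ce^(-5x)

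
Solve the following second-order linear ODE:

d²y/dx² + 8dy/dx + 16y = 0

Characteristic equation: r² + 8r + 16 = 0
Factored: (r + 4)² = 0
Repeated root: r = -4
General solution: y = (C₁ + C₂x)e^(-4x)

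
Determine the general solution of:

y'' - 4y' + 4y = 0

Characteristic equation: r² - 4r + 4 = 0
Factored: (r - 2)² = 0
Repeated root: r = 2
General solution: y = (C₁ + C₂x)e^(2x)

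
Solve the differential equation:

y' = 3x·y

Separating variables and integrating:
ln|y| = 3x^2/2 + C

General solution: y = Ce^(3x^2/2)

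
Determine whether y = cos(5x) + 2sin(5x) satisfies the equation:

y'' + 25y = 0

Verification:
y'' = -25cos(5x) - 50sin(5x)
y'' + 25y = 0 ✓

Yes, it is a solution.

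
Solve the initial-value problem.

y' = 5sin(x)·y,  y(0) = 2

General solution: y = Ce^(-5cos(x))
Applying IC y(0) = 2:
Particular solution: y = 2e^(5(1-cos(x)))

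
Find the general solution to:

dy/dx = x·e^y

Separating variables and integrating:
-e^(-y) = x²/2 + C

General solution: y = -ln(C - x²/2)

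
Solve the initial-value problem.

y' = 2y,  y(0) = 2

General solution: y = Ce^(2x)
Applying IC y(0) = 2:
Particular solution: y = 2e^(2x)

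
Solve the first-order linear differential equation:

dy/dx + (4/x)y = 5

Using integrating factor method:

General solution: y = x + Cx^(-4)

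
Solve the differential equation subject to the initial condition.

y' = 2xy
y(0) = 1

General solution: y = Ce^(x²)
Applying IC y(0) = 1:
Particular solution: y = e^(x²)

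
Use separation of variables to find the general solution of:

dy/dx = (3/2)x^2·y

Separating variables and integrating:
ln|y| = x^3/2 + C

General solution: y = Ce^(x^3/2)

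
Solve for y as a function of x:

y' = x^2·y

Separating variables and integrating:
ln|y| = x^3/3 + C

General solution: y = Ce^(x^3/3)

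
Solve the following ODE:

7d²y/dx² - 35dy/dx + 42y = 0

Characteristic equation: 7r² - 35r + 42 = 0
Divide by 7: r² - 5r + 6 = 0
Roots: r = 2, 3 (distinct real)
General solution: y = C₁e^(2x) + C₂e^(3x)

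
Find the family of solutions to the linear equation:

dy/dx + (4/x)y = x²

Using integrating factor method:

General solution: y = (1/7)x^3 + Cx^(-4)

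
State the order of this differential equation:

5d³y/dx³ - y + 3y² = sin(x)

The order is 3 (highest derivative is of order 3).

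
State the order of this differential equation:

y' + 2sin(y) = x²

The order is 1 (highest derivative is of order 1).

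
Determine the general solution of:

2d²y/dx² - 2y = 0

Characteristic equation: 2r² - 2 = 0
Divide by 2: r² - 1 = 0
Roots: r = 1, -1 (distinct real)
General solution: y = C₁e^x + C₂e^(-x)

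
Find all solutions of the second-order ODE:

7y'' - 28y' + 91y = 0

Characteristic equation: 7r² - 28r + 91 = 0
Divide by 7: r² - 4r + 13 = 0
Roots: r = 2 ± 3i (complex conjugates)
General solution: y = e^(2x)(C₁cos(3x) + C₂sin(3x))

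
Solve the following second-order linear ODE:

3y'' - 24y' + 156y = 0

Characteristic equation: 3r² - 24r + 156 = 0
Divide by 3: r² - 8r + 52 = 0
Roots: r = 4 ± 6i (complex conjugates)
General solution: y = e^(4x)(C₁cos(6x) + C₂sin(6x))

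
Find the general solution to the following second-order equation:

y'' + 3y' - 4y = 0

Characteristic equation: r² + 3r - 4 = 0
Roots: r = 1, -4 (distinct real)
General solution: y = C₁e^x + C₂e^(-4x)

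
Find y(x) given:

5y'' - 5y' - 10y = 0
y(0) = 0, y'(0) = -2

General solution: y = C₁e^(2x) + C₂e^(-x)
Applying ICs: C₁ = -2/3, C₂ = 2/3
Particular solution: y = -(2/3)e^(2x) + (2/3)e^(-x)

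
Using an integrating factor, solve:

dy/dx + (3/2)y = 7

Using integrating factor method:

General solution: y = 14/3 + Ce^(-3x/2)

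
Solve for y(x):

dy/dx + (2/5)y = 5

Using integrating factor method:

General solution: y = 25/2 + Ce^(-2x/5)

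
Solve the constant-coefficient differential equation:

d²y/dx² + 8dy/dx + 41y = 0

Characteristic equation: r² + 8r + 41 = 0
Roots: r = -4 ± 5i (complex conjugates)
General solution: y = e^(-4x)(C₁cos(5x) + C₂sin(5x))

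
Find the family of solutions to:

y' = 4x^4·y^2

Separating variables and integrating:
-1/y = 4x^5/5 + C

General solution: y^-1 = (-4/5)x^5 + C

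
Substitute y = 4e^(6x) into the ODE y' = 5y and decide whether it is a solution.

Verification:
y = 4e^(6x)
y' = 24e^(6x)
But 5y = 20e^(6x)
y' ≠ 5y — the derivative does not match

No, it is not a solution.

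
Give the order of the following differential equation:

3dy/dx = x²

The order is 1 (highest derivative is of order 1).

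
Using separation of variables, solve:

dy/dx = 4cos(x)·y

Separating variables and integrating:
ln|y| = 4sin(x) + C

General solution: y = Ce^(4sin(x))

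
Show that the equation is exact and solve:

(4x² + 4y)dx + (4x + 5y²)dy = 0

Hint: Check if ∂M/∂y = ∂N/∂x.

Verify exactness: ∂M/∂y = ∂N/∂x ✓
Find F(x,y) such that ∂F/∂x = M, ∂F/∂y = N
Solution: 4x³/3 + 4xy + 5y³/3 = C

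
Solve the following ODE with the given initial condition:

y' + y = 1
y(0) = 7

General solution: y = 1 + Ce^(-x)
Applying y(0) = 7: C = 7 - 1 = 6
Particular solution: y = 1 + 6e^(-x)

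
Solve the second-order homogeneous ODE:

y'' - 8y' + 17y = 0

Characteristic equation: r² - 8r + 17 = 0
Roots: r = 4 ± i (complex conjugates)
General solution: y = e^(4x)(C₁cos(x) + C₂sin(x))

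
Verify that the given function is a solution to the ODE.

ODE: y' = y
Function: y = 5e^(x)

Verification:
y = 5e^(x)
y' = 5e^(x)
y = 5e^(x)
y' = y ✓

Yes, it is a solution.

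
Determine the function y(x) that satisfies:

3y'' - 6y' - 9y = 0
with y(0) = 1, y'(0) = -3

General solution: y = C₁e^(3x) + C₂e^(-x)
Applying ICs: C₁ = -1/2, C₂ = 3/2
Particular solution: y = -(1/2)e^(3x) + (3/2)e^(-x)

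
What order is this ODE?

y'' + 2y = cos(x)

The order is 2 (highest derivative is of order 2).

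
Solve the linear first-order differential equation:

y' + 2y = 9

Using integrating factor method:

General solution: y = 9/2 + Ce^(-2x)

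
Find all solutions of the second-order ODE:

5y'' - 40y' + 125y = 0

Characteristic equation: 5r² - 40r + 125 = 0
Divide by 5: r² - 8r + 25 = 0
Roots: r = 4 ± 3i (complex conjugates)
General solution: y = e^(4x)(C₁cos(3x) + C₂sin(3x))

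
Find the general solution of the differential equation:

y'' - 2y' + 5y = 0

Characteristic equation: r² - 2r + 5 = 0
Roots: r = 1 ± 2i (complex conjugates)
General solution: y = e^x(C₁cos(2x) + C₂sin(2x))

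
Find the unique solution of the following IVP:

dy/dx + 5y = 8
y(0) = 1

General solution: y = 8/5 + Ce^(-5x)
Applying y(0) = 1: C = 1 - 8/5 = -3/5
Particular solution: y = 8/5 - (3/5)e^(-5x)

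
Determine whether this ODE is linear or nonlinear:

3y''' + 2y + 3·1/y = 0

Nonlinear (1/y term)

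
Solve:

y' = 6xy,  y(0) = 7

General solution: y = Ce^(3x²)
Applying IC y(0) = 7:
Particular solution: y = 7e^(3x²)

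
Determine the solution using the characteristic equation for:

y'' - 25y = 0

Characteristic equation: r² - 25 = 0
Roots: r = 5, -5 (distinct real)
General solution: y = C₁e^(5x) + C₂e^(-5x)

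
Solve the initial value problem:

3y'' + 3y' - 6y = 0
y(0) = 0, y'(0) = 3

General solution: y = C₁e^x + C₂e^(-2x)
Applying ICs: C₁ = 1, C₂ = -1
Particular solution: y = e^x - e^(-2x)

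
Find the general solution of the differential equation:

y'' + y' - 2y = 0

Characteristic equation: r² + r - 2 = 0
Roots: r = 1, -2 (distinct real)
General solution: y = C₁e^x + C₂e^(-2x)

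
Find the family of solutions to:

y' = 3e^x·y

Separating variables and integrating:
ln|y| = 3e^x + C

General solution: y = Ce^(3e^x)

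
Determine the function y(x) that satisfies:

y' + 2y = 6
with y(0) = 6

General solution: y = 3 + Ce^(-2x)
Applying y(0) = 6: C = 6 - 3 = 3
Particular solution: y = 3 + 3e^(-2x)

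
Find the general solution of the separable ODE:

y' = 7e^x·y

Separating variables and integrating:
ln|y| = 7e^x + C

General solution: y = Ce^(7e^x)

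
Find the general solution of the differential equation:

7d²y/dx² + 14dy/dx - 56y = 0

Characteristic equation: 7r² + 14r - 56 = 0
Divide by 7: r² + 2r - 8 = 0
Roots: r = 2, -4 (distinct real)
General solution: y = C₁e^(2x) + C₂e^(-4x)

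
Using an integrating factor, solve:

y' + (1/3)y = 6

Using integrating factor method:

General solution: y = 18 + Ce^(-x/3)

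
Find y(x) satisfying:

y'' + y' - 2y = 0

Characteristic equation: r² + r - 2 = 0
Roots: r = 1, -2 (distinct real)
General solution: y = C₁e^x + C₂e^(-2x)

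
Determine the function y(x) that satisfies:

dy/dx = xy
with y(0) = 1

General solution: y = Ce^(x²/2)
Applying IC y(0) = 1:
Particular solution: y = e^(x²/2)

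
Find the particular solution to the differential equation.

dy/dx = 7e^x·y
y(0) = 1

General solution: y = Ce^(7e^x)
Applying IC y(0) = 1:
Particular solution: y = e^(7(e^x - 1))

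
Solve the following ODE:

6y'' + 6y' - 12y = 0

Characteristic equation: 6r² + 6r - 12 = 0
Divide by 6: r² + r - 2 = 0
Roots: r = 1, -2 (distinct real)
General solution: y = C₁e^x + C₂e^(-2x)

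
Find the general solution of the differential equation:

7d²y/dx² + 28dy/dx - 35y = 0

Characteristic equation: 7r² + 28r - 35 = 0
Divide by 7: r² + 4r - 5 = 0
Roots: r = 1, -5 (distinct real)
General solution: y = C₁e^x + C₂e^(-5x)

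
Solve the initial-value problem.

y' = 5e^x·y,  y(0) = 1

General solution: y = Ce^(5e^x)
Applying IC y(0) = 1:
Particular solution: y = e^(5(e^x - 1))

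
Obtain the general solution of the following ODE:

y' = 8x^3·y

Separating variables and integrating:
ln|y| = 2x^4 + C

General solution: y = Ce^(2x^4)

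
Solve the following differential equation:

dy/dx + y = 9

Using integrating factor method:

General solution: y = 9 + Ce^(-x)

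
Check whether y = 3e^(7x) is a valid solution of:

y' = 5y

Verification:
y = 3e^(7x)
y' = 21e^(7x)
But 5y = 15e^(7x)
y' ≠ 5y — the derivative does not match

No, it is not a solution.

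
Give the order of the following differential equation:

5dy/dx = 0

The order is 1 (highest derivative is of order 1).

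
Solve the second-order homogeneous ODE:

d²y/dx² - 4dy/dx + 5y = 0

Characteristic equation: r² - 4r + 5 = 0
Roots: r = 2 ± i (complex conjugates)
General solution: y = e^(2x)(C₁cos(x) + C₂sin(x))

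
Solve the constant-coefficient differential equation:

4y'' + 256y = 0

Characteristic equation: 4r² + 256 = 0
Divide by 4: r² + 64 = 0
Roots: r = ±8i (complex conjugates)
General solution: y = C₁cos(8x) + C₂sin(8x)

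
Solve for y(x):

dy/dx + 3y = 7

Using integrating factor method:

General solution: y = 7/3 + Ce^(-3x)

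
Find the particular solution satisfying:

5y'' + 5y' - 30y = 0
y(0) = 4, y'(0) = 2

General solution: y = C₁e^(2x) + C₂e^(-3x)
Applying ICs: C₁ = 14/5, C₂ = 6/5
Particular solution: y = (14/5)e^(2x) + (6/5)e^(-3x)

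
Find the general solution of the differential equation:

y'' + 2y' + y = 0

Characteristic equation: r² + 2r + 1 = 0
Factored: (r + 1)² = 0
Repeated root: r = -1
General solution: y = (C₁ + C₂x)e^(-x)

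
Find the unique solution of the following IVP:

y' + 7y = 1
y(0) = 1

General solution: y = 1/7 + Ce^(-7x)
Applying y(0) = 1: C = 1 - 1/7 = 6/7
Particular solution: y = 1/7 + (6/7)e^(-7x)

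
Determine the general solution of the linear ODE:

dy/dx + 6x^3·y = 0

Using integrating factor method:

General solution: y = Ce^(-3x^4/2)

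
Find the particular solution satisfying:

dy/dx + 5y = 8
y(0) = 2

General solution: y = 8/5 + Ce^(-5x)
Applying y(0) = 2: C = 2 - 8/5 = 2/5
Particular solution: y = 8/5 + (2/5)e^(-5x)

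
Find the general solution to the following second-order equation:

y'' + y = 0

Characteristic equation: r² + 1 = 0
Roots: r = ±i (complex conjugates)
General solution: y = C₁cos(x) + C₂sin(x)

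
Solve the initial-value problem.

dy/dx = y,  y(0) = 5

General solution: y = Ce^x
Applying IC y(0) = 5:
Particular solution: y = 5e^x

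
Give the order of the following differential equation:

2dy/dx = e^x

The order is 1 (highest derivative is of order 1).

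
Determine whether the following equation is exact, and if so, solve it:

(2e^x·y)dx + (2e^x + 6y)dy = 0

Verify exactness: ∂M/∂y = ∂N/∂x ✓
Find F(x,y) such that ∂F/∂x = M, ∂F/∂y = N
Solution: 2e^x·y + 3y² = C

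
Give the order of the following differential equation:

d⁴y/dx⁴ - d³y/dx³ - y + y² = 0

The order is 4 (highest derivative is of order 4).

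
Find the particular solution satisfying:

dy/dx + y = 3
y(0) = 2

General solution: y = 3 + Ce^(-x)
Applying y(0) = 2: C = 2 - 3 = -1
Particular solution: y = 3 - e^(-x)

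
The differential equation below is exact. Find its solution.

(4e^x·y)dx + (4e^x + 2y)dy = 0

Verify exactness: ∂M/∂y = ∂N/∂x ✓
Find F(x,y) such that ∂F/∂x = M, ∂F/∂y = N
Solution: 4e^x·y + y² = C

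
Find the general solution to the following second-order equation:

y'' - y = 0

Characteristic equation: r² - 1 = 0
Roots: r = 1, -1 (distinct real)
General solution: y = C₁e^x + C₂e^(-x)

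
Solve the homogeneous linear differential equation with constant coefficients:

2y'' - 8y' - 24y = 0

Characteristic equation: 2r² - 8r - 24 = 0
Divide by 2: r² - 4r - 12 = 0
Roots: r = 6, -2 (distinct real)
General solution: y = C₁e^(6x) + C₂e^(-2x)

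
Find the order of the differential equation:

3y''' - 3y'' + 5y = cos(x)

The order is 3 (highest derivative is of order 3).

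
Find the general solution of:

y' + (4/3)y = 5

Using integrating factor method:

General solution: y = 15/4 + Ce^(-4x/3)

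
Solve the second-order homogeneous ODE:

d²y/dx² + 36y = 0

Characteristic equation: r² + 36 = 0
Roots: r = ±6i (complex conjugates)
General solution: y = C₁cos(6x) + C₂sin(6x)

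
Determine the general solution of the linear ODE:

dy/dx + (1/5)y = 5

Using integrating factor method:

General solution: y = 25 + Ce^(-x/5)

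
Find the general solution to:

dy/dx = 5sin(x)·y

Separating variables and integrating:
ln|y| = -5cos(x) + C

General solution: y = Ce^(-5cos(x))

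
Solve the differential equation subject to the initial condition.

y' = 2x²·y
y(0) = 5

General solution: y = Ce^(2x³/3)
Applying IC y(0) = 5:
Particular solution: y = 5e^(2x³/3)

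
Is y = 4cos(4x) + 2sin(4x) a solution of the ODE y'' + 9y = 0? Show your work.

Verification:
y'' = -64cos(4x) - 32sin(4x)
y'' + 9y ≠ 0 (frequency mismatch: got 16 instead of 9)

No, it is not a solution.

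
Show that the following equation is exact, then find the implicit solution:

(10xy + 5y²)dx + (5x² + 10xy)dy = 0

Verify exactness: ∂M/∂y = ∂N/∂x ✓
Find F(x,y) such that ∂F/∂x = M, ∂F/∂y = N
Solution: 5x²y + 5xy² = C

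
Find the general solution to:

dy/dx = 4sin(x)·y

Separating variables and integrating:
ln|y| = -4cos(x) + C

General solution: y = Ce^(-4cos(x))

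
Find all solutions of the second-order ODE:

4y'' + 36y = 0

Characteristic equation: 4r² + 36 = 0
Divide by 4: r² + 9 = 0
Roots: r = ±3i (complex conjugates)
General solution: y = C₁cos(3x) + C₂sin(3x)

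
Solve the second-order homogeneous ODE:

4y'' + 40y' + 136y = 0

Characteristic equation: 4r² + 40r + 136 = 0
Divide by 4: r² + 10r + 34 = 0
Roots: r = -5 ± 3i (complex conjugates)
General solution: y = e^(-5x)(C₁cos(3x) + C₂sin(3x))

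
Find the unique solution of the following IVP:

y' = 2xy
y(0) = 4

General solution: y = Ce^(x²)
Applying IC y(0) = 4:
Particular solution: y = 4e^(x²)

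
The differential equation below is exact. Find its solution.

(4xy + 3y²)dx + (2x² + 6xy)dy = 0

Verify exactness: ∂M/∂y = ∂N/∂x ✓
Find F(x,y) such that ∂F/∂x = M, ∂F/∂y = N
Solution: 2x²y + 3xy² = C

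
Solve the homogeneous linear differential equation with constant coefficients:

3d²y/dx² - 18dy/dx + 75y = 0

Characteristic equation: 3r² - 18r + 75 = 0
Divide by 3: r² - 6r + 25 = 0
Roots: r = 3 ± 4i (complex conjugates)
General solution: y = e^(3x)(C₁cos(4x) + C₂sin(4x))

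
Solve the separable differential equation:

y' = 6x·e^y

Separating variables and integrating:
-e^(-y) = 3x² + C

General solution: y = -ln(C - 3x²)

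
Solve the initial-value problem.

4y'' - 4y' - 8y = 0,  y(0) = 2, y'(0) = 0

General solution: y = C₁e^(2x) + C₂e^(-x)
Applying ICs: C₁ = 2/3, C₂ = 4/3
Particular solution: y = (2/3)e^(2x) + (4/3)e^(-x)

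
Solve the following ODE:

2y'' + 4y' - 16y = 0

Characteristic equation: 2r² + 4r - 16 = 0
Divide by 2: r² + 2r - 8 = 0
Roots: r = 2, -4 (distinct real)
General solution: y = C₁e^(2x) + C₂e^(-4x)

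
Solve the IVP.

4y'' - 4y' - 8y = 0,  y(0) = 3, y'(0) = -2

General solution: y = C₁e^(2x) + C₂e^(-x)
Applying ICs: C₁ = 1/3, C₂ = 8/3
Particular solution: y = (1/3)e^(2x) + (8/3)e^(-x)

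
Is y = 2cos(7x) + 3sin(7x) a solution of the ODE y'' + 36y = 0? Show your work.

Verification:
y'' = -98cos(7x) - 147sin(7x)
y'' + 36y ≠ 0 (frequency mismatch: got 49 instead of 36)

No, it is not a solution.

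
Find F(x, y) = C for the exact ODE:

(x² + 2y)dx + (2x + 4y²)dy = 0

Verify exactness: ∂M/∂y = ∂N/∂x ✓
Find F(x,y) such that ∂F/∂x = M, ∂F/∂y = N
Solution: x³/3 + 2xy + 4y³/3 = C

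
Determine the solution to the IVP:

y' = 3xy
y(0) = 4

General solution: y = Ce^(3x²/2)
Applying IC y(0) = 4:
Particular solution: y = 4e^(3x²/2)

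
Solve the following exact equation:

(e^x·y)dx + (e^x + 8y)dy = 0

Verify exactness: ∂M/∂y = ∂N/∂x ✓
Find F(x,y) such that ∂F/∂x = M, ∂F/∂y = N
Solution: e^x·y + 4y² = C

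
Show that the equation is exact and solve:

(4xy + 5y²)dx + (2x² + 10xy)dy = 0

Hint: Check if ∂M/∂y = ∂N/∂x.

Verify exactness: ∂M/∂y = ∂N/∂x ✓
Find F(x,y) such that ∂F/∂x = M, ∂F/∂y = N
Solution: 2x²y + 5xy² = C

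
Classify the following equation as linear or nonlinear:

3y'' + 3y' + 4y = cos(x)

Linear (y and its derivatives appear to the first power only, no products of y terms)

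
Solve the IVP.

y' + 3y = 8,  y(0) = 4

General solution: y = 8/3 + Ce^(-3x)
Applying y(0) = 4: C = 4 - 8/3 = 4/3
Particular solution: y = 8/3 + (4/3)e^(-3x)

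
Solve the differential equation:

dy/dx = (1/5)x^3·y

Separating variables and integrating:
ln|y| = x^4/20 + C

General solution: y = Ce^(x^4/20)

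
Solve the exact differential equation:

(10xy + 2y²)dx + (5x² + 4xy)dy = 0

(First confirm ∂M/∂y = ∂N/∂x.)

Verify exactness: ∂M/∂y = ∂N/∂x ✓
Find F(x,y) such that ∂F/∂x = M, ∂F/∂y = N
Solution: 5x²y + 2xy² = C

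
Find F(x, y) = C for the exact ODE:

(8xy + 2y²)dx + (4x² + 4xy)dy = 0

Verify exactness: ∂M/∂y = ∂N/∂x ✓
Find F(x,y) such that ∂F/∂x = M, ∂F/∂y = N
Solution: 4x²y + 2xy² = C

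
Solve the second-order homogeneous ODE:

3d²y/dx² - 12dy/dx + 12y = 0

Characteristic equation: 3r² - 12r + 12 = 0
Divide by 3: r² - 4r + 4 = 0
Factored: (r - 2)² = 0
Repeated root: r = 2
General solution: y = (C₁ + C₂x)e^(2x)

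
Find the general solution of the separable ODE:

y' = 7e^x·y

Separating variables and integrating:
ln|y| = 7e^x + C

General solution: y = Ce^(7e^x)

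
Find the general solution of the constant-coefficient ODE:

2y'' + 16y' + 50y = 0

Characteristic equation: 2r² + 16r + 50 = 0
Divide by 2: r² + 8r + 25 = 0
Roots: r = -4 ± 3i (complex conjugates)
General solution: y = e^(-4x)(C₁cos(3x) + C₂sin(3x))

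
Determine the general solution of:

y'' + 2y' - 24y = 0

Characteristic equation: r² + 2r - 24 = 0
Roots: r = 4, -6 (distinct real)
General solution: y = C₁e^(4x) + C₂e^(-6x)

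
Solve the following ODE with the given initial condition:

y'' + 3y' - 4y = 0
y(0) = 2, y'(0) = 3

General solution: y = C₁e^x + C₂e^(-4x)
Applying ICs: C₁ = 11/5, C₂ = -1/5
Particular solution: y = (11/5)e^x - (1/5)e^(-4x)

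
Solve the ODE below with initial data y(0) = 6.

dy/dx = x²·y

General solution: y = Ce^(x³/3)
Applying IC y(0) = 6:
Particular solution: y = 6e^(x³/3)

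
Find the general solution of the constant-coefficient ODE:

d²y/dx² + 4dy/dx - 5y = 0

Characteristic equation: r² + 4r - 5 = 0
Roots: r = 1, -5 (distinct real)
General solution: y = C₁e^x + C₂e^(-5x)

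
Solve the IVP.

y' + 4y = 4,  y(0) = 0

General solution: y = 1 + Ce^(-4x)
Applying y(0) = 0: C = 0 - 1 = -1
Particular solution: y = 1 - e^(-4x)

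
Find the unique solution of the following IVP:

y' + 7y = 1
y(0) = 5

General solution: y = 1/7 + Ce^(-7x)
Applying y(0) = 5: C = 5 - 1/7 = 34/7
Particular solution: y = 1/7 + (34/7)e^(-7x)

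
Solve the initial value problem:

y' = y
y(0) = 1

General solution: y = Ce^x
Applying IC y(0) = 1:
Particular solution: y = e^x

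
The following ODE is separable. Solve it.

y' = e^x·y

Separating variables and integrating:
ln|y| = e^x + C

General solution: y = Ce^(e^x)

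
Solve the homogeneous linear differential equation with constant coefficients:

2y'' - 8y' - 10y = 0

Characteristic equation: 2r² - 8r - 10 = 0
Divide by 2: r² - 4r - 5 = 0
Roots: r = 5, -1 (distinct real)
General solution: y = C₁e^(5x) + C₂e^(-x)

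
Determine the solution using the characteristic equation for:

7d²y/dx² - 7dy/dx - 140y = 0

Characteristic equation: 7r² - 7r - 140 = 0
Divide by 7: r² - r - 20 = 0
Roots: r = 5, -4 (distinct real)
General solution: y = C₁e^(5x) + C₂e^(-4x)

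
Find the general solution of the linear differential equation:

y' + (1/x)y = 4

Using integrating factor method:

General solution: y = 2x + C/x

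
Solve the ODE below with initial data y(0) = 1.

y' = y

General solution: y = Ce^x
Applying IC y(0) = 1:
Particular solution: y = e^x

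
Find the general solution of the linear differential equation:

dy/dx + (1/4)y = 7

Using integrating factor method:

General solution: y = 28 + Ce^(-x/4)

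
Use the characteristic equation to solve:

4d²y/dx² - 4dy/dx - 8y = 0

Characteristic equation: 4r² - 4r - 8 = 0
Divide by 4: r² - r - 2 = 0
Roots: r = 2, -1 (distinct real)
General solution: y = C₁e^(2x) + C₂e^(-x)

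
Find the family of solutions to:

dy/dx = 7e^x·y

Separating variables and integrating:
ln|y| = 7e^x + C

General solution: y = Ce^(7e^x)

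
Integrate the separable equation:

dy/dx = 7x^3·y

Separating variables and integrating:
ln|y| = 7x^4/4 + C

General solution: y = Ce^(7x^4/4)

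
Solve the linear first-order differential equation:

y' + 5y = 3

Using integrating factor method:

General solution: y = 3/5 + Ce^(-5x)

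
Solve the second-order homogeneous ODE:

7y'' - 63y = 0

Characteristic equation: 7r² - 63 = 0
Divide by 7: r² - 9 = 0
Roots: r = 3, -3 (distinct real)
General solution: y = C₁e^(3x) + C₂e^(-3x)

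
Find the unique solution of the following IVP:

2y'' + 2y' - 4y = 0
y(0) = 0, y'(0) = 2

General solution: y = C₁e^x + C₂e^(-2x)
Applying ICs: C₁ = 2/3, C₂ = -2/3
Particular solution: y = (2/3)e^x - (2/3)e^(-2x)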